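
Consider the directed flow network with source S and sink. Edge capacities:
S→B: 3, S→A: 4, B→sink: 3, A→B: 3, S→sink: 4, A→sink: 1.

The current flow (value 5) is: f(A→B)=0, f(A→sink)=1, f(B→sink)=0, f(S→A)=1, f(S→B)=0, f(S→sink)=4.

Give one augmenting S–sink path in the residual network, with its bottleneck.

S→B→sink, bottleneck 3

Residual along S→B→sink: S→B: 3, B→sink: 3.
Bottleneck = min = 3.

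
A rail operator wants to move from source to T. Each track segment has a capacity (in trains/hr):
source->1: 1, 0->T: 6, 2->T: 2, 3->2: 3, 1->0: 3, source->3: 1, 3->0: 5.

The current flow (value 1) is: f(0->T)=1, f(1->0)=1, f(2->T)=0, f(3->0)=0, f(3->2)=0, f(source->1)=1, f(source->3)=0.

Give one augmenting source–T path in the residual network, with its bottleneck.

source->3->0->T, bottleneck 1

Residual along source->3->0->T: source->3: 1, 3->0: 5, 0->T: 5.
Bottleneck = min = 1.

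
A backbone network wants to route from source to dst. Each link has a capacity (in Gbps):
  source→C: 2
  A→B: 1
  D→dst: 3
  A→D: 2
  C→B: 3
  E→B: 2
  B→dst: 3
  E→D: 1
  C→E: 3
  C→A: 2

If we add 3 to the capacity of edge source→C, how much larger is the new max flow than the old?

Original max flow = 2.
After raising cap(source→C), augmenting paths through that edge carry 3 more units.
New max flow = 5. Increase = 3.

3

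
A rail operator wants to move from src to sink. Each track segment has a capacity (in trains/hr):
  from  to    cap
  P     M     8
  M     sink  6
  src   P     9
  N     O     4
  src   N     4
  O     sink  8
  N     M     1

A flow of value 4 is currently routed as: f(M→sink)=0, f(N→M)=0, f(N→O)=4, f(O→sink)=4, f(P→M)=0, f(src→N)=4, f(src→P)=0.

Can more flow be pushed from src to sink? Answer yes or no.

Yes

Residual path src→P→M→sink has bottleneck 6 > 0.
Pushing 6 along it raises the flow to 10, so the given flow is not maximum.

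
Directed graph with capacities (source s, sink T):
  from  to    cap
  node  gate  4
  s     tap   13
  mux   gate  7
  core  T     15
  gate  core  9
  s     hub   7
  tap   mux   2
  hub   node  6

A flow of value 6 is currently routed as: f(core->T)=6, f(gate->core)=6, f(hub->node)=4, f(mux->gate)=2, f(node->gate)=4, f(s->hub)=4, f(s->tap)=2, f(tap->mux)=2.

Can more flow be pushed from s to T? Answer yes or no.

Residual reachable from s: {hub, node, s, tap}; T is not reachable.
Saturated cut: tap->mux, node->gate with total capacity 6 = current flow value. Flow is maximum.

No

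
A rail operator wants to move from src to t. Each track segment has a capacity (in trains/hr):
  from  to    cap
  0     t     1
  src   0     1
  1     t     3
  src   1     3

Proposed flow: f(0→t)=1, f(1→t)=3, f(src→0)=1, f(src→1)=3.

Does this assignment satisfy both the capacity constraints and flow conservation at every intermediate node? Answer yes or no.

Every edge has 0 ≤ f(e) ≤ cap(e).
At each intermediate node, inflow equals outflow.

Yes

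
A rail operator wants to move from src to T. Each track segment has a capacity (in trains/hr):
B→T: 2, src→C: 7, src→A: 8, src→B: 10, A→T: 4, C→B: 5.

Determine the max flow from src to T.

6

Augment src→A→T: bottleneck 4. Total 4.
Augment src→B→T: bottleneck 2. Total 6.
No augmenting path remains in the residual graph.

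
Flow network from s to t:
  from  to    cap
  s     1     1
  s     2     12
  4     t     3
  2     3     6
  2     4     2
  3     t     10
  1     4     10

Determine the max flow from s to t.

9

Augment s→2→3→t: bottleneck 6. Total 6.
Augment s→2→4→t: bottleneck 2. Total 8.
Augment s→1→4→t: bottleneck 1. Total 9.
No augmenting path remains in the residual graph.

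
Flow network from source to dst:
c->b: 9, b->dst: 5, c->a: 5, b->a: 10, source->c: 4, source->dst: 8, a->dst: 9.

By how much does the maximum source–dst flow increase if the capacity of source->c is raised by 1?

1

Original max flow = 12.
After raising cap(source->c), augmenting paths through that edge carry 1 more unit.
New max flow = 13. Increase = 1.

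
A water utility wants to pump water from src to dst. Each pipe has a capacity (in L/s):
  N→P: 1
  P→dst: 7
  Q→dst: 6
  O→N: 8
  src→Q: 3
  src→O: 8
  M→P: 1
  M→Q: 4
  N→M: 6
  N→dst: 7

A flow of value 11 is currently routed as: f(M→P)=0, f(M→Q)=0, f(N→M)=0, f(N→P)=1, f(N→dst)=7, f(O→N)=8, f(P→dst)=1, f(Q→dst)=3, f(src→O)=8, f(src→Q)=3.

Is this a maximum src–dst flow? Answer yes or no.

Residual reachable from src: {src}; dst is not reachable.
Saturated cut: src→O, src→Q with total capacity 11 = current flow value. Flow is maximum.

Yes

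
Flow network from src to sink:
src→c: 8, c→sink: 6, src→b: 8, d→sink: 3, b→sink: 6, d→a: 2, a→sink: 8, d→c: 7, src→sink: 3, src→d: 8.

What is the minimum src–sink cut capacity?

20

Max flow = 20 (via 5 augmenting paths).
In the residual at optimum, the set reachable from src is {b, c, d, src}.
Cut edges: src→sink (cap 3), d→a (cap 2), d→sink (cap 3), c→sink (cap 6), b→sink (cap 6). Sum = 20.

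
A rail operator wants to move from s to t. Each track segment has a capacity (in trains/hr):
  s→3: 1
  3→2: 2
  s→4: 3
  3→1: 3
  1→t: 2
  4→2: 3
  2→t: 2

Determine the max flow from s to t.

Augment s→4→2→t: bottleneck 2. Total 2.
Augment s→3→1→t: bottleneck 1. Total 3.
No augmenting path remains in the residual graph.

3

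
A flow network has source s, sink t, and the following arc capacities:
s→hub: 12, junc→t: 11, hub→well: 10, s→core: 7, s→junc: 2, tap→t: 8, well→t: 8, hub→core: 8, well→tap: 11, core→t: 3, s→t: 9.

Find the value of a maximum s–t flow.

Augment s→t: bottleneck 9. Total 9.
Augment s→core→t: bottleneck 3. Total 12.
Augment s→junc→t: bottleneck 2. Total 14.
Augment s→hub→well→t: bottleneck 8. Total 22.
Augment s→hub→well→tap→t: bottleneck 2. Total 24.
No augmenting path remains in the residual graph.

24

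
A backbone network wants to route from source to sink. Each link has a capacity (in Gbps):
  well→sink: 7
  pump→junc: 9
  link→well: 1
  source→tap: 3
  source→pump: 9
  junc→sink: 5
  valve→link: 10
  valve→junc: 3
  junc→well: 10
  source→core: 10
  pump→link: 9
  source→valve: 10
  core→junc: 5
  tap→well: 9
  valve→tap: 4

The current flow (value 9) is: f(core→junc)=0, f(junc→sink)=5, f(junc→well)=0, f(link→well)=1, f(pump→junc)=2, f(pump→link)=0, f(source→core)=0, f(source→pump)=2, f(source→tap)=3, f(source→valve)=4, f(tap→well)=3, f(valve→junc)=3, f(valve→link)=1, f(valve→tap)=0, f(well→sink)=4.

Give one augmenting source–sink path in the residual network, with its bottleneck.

Residual along source→valve→tap→well→sink: source→valve: 6, valve→tap: 4, tap→well: 6, well→sink: 3.
Bottleneck = min = 3.

source→valve→tap→well→sink, bottleneck 3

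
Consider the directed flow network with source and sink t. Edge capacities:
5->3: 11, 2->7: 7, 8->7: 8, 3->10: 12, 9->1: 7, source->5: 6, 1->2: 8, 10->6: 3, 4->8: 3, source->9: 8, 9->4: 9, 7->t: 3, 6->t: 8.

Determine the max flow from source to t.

Augment source->5->3->10->6->t: bottleneck 3. Total 3.
Augment source->9->1->2->7->t: bottleneck 3. Total 6.
No augmenting path remains in the residual graph.

6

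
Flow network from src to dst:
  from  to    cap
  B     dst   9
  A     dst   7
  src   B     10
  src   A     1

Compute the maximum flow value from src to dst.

Augment src->B->dst: bottleneck 9. Total 9.
Augment src->A->dst: bottleneck 1. Total 10.
No augmenting path remains in the residual graph.

10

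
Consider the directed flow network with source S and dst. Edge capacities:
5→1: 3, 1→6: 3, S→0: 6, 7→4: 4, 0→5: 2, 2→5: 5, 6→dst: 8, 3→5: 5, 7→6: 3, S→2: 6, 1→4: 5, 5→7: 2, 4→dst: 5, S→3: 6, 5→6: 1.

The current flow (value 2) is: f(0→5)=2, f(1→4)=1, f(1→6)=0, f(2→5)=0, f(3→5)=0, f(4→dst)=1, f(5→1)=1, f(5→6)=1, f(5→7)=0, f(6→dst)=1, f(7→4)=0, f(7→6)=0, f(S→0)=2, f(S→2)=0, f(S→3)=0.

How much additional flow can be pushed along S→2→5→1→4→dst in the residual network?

Residual capacities along the path: S→2: 6, 2→5: 5, 5→1: 2, 1→4: 4, 4→dst: 4.
Minimum is 2.

2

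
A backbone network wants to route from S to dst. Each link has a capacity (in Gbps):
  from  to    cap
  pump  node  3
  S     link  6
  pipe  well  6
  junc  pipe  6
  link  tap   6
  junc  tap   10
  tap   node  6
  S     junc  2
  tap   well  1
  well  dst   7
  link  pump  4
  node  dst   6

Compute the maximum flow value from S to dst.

8

Augment S→link→pump→node→dst: bottleneck 3. Total 3.
Augment S→link→tap→node→dst: bottleneck 3. Total 6.
Augment S→junc→tap→well→dst: bottleneck 1. Total 7.
Augment S→junc→pipe→well→dst: bottleneck 1. Total 8.
No augmenting path remains in the residual graph.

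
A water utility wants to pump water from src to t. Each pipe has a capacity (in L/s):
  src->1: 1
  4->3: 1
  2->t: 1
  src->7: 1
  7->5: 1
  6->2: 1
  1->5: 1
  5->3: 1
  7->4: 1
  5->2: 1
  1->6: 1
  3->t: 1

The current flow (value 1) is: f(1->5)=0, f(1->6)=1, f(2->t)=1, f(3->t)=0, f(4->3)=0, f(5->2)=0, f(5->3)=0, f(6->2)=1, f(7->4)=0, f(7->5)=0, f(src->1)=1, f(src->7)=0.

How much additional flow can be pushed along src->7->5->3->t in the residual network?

1

Residual capacities along the path: src->7: 1, 7->5: 1, 5->3: 1, 3->t: 1.
Minimum is 1.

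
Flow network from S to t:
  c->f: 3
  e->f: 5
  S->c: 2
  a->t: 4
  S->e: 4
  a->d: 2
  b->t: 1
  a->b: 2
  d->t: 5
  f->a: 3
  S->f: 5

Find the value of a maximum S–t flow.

3

Augment S->f->a->t: bottleneck 3. Total 3.
No augmenting path remains in the residual graph.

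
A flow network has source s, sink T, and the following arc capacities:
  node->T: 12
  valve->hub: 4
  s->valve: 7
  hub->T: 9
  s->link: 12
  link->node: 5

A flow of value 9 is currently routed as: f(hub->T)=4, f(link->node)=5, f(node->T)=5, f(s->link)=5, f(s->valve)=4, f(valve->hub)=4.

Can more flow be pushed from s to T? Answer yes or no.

No

Residual reachable from s: {link, s, valve}; T is not reachable.
Saturated cut: link->node, valve->hub with total capacity 9 = current flow value. Flow is maximum.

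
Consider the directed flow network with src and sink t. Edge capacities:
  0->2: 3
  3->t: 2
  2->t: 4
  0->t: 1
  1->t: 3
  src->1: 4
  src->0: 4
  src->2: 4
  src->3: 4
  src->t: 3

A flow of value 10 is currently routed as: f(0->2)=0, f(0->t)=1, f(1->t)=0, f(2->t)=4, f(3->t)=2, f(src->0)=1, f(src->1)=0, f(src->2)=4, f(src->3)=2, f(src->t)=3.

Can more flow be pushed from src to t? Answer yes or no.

Yes

Residual path src->1->t has bottleneck 3 > 0.
Pushing 3 along it raises the flow to 13, so the given flow is not maximum.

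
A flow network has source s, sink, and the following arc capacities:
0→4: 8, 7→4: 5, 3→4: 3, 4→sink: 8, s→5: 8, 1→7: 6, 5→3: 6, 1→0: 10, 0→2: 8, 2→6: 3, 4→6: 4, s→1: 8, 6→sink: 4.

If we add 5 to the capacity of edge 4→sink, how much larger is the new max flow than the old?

0

Original max flow = 11.
Edge 4→sink does not cross the min cut (source side {3, 5, s}), so extra capacity there cannot help.
New max flow = 11. Increase = 0.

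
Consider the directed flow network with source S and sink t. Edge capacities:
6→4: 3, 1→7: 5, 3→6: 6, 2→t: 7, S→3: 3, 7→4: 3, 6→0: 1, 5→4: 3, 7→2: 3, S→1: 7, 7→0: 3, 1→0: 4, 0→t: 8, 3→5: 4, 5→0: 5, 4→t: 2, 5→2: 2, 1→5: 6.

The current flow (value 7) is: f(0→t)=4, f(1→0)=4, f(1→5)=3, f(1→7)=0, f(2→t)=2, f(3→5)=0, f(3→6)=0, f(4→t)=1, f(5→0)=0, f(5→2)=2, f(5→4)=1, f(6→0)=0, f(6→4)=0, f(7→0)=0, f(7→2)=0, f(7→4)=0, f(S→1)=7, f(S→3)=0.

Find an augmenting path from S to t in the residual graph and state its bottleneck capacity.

Residual along S→3→5→4→t: S→3: 3, 3→5: 4, 5→4: 2, 4→t: 1.
Bottleneck = min = 1.

S→3→5→4→t, bottleneck 1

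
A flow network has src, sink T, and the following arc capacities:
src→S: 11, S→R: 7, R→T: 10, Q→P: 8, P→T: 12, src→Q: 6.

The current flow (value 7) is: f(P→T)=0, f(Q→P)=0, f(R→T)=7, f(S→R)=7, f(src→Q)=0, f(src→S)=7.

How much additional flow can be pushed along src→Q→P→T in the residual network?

Residual capacities along the path: src→Q: 6, Q→P: 8, P→T: 12.
Minimum is 6.

6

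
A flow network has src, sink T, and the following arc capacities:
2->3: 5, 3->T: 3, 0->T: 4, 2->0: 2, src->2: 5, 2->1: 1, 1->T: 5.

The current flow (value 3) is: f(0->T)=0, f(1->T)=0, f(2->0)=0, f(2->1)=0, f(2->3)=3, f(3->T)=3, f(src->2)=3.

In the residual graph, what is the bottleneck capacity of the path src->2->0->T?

2

Residual capacities along the path: src->2: 2, 2->0: 2, 0->T: 4.
Minimum is 2.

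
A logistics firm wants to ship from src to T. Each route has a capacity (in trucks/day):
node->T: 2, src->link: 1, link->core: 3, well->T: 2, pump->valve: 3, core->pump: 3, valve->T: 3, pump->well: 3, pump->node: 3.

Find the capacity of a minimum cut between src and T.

Max flow = 1 (via 1 augmenting path).
In the residual at optimum, the set reachable from src is {src}.
Cut edges: src->link (cap 1). Sum = 1.

1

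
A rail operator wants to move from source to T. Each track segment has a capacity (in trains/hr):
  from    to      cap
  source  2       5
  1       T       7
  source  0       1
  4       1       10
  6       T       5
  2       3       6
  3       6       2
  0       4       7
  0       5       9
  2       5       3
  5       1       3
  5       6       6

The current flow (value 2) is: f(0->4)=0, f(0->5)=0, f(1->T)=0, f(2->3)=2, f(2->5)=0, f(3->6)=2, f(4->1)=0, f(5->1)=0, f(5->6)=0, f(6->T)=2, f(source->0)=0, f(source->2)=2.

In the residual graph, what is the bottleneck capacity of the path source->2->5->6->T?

3

Residual capacities along the path: source->2: 3, 2->5: 3, 5->6: 6, 6->T: 3.
Minimum is 3.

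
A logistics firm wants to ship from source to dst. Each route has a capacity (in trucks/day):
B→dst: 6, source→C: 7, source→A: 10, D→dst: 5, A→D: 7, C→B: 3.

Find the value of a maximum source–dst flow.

8

Augment source→C→B→dst: bottleneck 3. Total 3.
Augment source→A→D→dst: bottleneck 5. Total 8.
No augmenting path remains in the residual graph.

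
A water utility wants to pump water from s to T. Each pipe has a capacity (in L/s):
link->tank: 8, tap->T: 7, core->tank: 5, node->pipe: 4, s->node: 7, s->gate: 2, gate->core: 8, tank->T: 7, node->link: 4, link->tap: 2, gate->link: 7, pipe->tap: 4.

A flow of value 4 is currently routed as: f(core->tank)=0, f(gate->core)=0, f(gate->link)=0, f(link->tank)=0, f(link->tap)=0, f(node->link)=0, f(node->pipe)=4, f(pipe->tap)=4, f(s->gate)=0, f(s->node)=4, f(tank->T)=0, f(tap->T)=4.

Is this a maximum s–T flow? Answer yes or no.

Residual path s->node->link->tap->T has bottleneck 2 > 0.
Pushing 2 along it raises the flow to 6, so the given flow is not maximum.

No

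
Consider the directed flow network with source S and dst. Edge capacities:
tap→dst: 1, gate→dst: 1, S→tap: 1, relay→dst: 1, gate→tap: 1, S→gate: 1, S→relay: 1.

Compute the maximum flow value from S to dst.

3

Augment S→relay→dst: bottleneck 1. Total 1.
Augment S→gate→dst: bottleneck 1. Total 2.
Augment S→tap→dst: bottleneck 1. Total 3.
No augmenting path remains in the residual graph.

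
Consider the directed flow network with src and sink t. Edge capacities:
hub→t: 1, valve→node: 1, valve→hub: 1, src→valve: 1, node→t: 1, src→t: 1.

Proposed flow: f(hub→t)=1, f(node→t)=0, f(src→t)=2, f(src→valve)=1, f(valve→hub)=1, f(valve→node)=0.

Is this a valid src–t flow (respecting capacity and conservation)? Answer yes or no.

Capacity violated on src→t: flow 2 > capacity 1.

No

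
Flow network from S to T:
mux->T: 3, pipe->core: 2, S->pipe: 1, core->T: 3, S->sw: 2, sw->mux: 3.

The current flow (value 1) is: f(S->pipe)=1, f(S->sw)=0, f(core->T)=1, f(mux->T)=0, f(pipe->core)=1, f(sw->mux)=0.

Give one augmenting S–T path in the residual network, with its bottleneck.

S->sw->mux->T, bottleneck 2

Residual along S->sw->mux->T: S->sw: 2, sw->mux: 3, mux->T: 3.
Bottleneck = min = 2.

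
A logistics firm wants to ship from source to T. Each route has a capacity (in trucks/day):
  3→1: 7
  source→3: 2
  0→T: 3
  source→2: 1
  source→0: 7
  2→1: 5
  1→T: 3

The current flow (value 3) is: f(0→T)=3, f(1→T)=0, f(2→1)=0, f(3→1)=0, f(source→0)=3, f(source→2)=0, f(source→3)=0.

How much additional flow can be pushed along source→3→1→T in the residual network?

2

Residual capacities along the path: source→3: 2, 3→1: 7, 1→T: 3.
Minimum is 2.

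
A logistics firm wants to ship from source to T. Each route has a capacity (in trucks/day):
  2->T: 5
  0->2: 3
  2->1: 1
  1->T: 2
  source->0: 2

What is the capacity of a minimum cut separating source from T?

Max flow = 2 (via 1 augmenting path).
In the residual at optimum, the set reachable from source is {source}.
Cut edges: source->0 (cap 2). Sum = 2.

2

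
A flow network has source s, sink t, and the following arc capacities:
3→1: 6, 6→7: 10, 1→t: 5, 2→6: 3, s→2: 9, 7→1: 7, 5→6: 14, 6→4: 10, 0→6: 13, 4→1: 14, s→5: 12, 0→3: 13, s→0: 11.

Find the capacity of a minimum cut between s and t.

5

Max flow = 5 (via 1 augmenting path).
In the residual at optimum, the set reachable from s is {0, 1, 2, 3, 4, 5, 6, 7, s}.
Cut edges: 1→t (cap 5). Sum = 5.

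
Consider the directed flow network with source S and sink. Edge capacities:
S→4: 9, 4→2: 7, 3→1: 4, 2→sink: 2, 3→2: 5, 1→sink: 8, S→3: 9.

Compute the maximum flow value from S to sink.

6

Augment S→4→2→sink: bottleneck 2. Total 2.
Augment S→3→1→sink: bottleneck 4. Total 6.
No augmenting path remains in the residual graph.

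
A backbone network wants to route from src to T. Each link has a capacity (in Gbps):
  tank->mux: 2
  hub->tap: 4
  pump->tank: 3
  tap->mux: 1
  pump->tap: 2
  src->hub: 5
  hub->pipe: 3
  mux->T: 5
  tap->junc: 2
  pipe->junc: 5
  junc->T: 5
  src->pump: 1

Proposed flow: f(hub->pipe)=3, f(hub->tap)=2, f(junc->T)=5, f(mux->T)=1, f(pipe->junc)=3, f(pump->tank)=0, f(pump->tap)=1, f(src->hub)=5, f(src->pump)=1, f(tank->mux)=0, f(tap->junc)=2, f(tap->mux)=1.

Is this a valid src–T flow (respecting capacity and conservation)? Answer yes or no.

Every edge has 0 ≤ f(e) ≤ cap(e).
At each intermediate node, inflow equals outflow.

Yes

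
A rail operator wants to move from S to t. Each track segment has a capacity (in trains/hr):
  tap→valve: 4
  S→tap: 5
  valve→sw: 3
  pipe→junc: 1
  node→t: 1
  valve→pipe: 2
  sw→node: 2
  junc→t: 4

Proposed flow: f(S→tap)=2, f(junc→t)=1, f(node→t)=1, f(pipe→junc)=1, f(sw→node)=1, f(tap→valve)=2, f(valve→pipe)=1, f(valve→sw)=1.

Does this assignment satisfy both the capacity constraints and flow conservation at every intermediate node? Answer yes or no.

Every edge has 0 ≤ f(e) ≤ cap(e).
At each intermediate node, inflow equals outflow.

Yes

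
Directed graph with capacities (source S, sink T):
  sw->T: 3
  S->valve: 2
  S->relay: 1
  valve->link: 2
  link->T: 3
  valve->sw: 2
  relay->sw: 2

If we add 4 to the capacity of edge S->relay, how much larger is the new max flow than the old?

Original max flow = 3.
After raising cap(S->relay), augmenting paths through that edge carry 1 more unit.
New max flow = 4. Increase = 1.

1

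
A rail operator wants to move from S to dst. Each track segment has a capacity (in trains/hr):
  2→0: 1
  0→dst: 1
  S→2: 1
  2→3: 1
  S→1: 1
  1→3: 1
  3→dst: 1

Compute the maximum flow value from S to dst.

Augment S→2→0→dst: bottleneck 1. Total 1.
Augment S→1→3→dst: bottleneck 1. Total 2.
No augmenting path remains in the residual graph.

2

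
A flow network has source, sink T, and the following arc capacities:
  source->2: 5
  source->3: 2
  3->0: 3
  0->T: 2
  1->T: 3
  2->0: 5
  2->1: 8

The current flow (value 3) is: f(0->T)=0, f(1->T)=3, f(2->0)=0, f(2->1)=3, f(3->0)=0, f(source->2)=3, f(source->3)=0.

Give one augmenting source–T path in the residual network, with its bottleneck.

Residual along source->2->0->T: source->2: 2, 2->0: 5, 0->T: 2.
Bottleneck = min = 2.

source->2->0->T, bottleneck 2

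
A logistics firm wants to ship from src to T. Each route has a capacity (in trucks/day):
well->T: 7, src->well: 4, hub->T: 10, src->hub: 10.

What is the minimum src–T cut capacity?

14

Max flow = 14 (via 2 augmenting paths).
In the residual at optimum, the set reachable from src is {src}.
Cut edges: src->hub (cap 10), src->well (cap 4). Sum = 14.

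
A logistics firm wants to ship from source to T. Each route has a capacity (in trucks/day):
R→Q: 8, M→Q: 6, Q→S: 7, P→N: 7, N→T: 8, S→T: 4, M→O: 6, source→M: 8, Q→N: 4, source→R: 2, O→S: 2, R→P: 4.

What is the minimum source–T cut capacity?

Max flow = 10 (via 4 augmenting paths).
In the residual at optimum, the set reachable from source is {source}.
Cut edges: source→R (cap 2), source→M (cap 8). Sum = 10.

10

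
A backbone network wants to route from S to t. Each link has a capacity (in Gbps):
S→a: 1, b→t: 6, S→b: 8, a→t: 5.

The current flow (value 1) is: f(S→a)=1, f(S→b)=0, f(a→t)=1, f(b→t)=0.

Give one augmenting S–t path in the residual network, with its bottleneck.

S→b→t, bottleneck 6

Residual along S→b→t: S→b: 8, b→t: 6.
Bottleneck = min = 6.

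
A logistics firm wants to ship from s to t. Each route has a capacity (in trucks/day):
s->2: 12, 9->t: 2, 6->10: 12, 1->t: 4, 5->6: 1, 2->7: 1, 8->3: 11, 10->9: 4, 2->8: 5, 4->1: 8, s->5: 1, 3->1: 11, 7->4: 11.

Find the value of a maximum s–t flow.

5

Augment s->2->7->4->1->t: bottleneck 1. Total 1.
Augment s->2->8->3->1->t: bottleneck 3. Total 4.
Augment s->5->6->10->9->t: bottleneck 1. Total 5.
No augmenting path remains in the residual graph.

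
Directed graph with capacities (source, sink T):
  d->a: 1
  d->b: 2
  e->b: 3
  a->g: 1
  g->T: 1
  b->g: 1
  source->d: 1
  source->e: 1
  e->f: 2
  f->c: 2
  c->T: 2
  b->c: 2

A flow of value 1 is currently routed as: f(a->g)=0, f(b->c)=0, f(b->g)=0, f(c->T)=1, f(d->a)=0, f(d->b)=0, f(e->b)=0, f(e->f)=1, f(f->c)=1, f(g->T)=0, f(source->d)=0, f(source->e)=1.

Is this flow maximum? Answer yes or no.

No

Residual path source->d->b->c->T has bottleneck 1 > 0.
Pushing 1 along it raises the flow to 2, so the given flow is not maximum.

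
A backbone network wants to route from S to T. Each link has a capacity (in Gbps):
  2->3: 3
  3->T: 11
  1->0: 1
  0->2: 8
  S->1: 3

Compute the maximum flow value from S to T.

1

Augment S->1->0->2->3->T: bottleneck 1. Total 1.
No augmenting path remains in the residual graph.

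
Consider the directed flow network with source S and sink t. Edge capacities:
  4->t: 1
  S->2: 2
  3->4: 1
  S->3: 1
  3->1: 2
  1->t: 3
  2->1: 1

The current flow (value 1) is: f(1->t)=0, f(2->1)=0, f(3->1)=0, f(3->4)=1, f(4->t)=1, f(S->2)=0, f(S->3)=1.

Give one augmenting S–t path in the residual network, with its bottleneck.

Residual along S->2->1->t: S->2: 2, 2->1: 1, 1->t: 3.
Bottleneck = min = 1.

S->2->1->t, bottleneck 1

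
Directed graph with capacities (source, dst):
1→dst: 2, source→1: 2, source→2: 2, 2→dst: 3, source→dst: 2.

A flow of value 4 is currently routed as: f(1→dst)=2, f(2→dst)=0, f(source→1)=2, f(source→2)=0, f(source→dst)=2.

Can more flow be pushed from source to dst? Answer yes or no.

Residual path source→2→dst has bottleneck 2 > 0.
Pushing 2 along it raises the flow to 6, so the given flow is not maximum.

Yes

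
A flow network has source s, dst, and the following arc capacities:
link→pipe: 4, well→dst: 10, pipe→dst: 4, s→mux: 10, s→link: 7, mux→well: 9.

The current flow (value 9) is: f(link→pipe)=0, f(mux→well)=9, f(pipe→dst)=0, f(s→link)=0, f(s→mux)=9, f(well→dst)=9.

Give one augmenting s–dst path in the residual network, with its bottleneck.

Residual along s→link→pipe→dst: s→link: 7, link→pipe: 4, pipe→dst: 4.
Bottleneck = min = 4.

s→link→pipe→dst, bottleneck 4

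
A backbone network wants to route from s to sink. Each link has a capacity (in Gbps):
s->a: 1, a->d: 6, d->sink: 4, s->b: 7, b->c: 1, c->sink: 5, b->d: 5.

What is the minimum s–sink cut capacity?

Max flow = 5 (via 3 augmenting paths).
In the residual at optimum, the set reachable from s is {a, b, d, s}.
Cut edges: b->c (cap 1), d->sink (cap 4). Sum = 5.

5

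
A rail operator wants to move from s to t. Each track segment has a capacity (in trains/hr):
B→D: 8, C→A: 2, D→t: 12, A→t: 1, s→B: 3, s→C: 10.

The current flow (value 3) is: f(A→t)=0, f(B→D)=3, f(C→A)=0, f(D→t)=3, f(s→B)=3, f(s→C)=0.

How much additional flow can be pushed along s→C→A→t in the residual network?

Residual capacities along the path: s→C: 10, C→A: 2, A→t: 1.
Minimum is 1.

1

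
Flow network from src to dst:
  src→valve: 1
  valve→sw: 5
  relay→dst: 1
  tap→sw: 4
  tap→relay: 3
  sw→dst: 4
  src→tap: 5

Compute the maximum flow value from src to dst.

5

Augment src→valve→sw→dst: bottleneck 1. Total 1.
Augment src→tap→sw→dst: bottleneck 3. Total 4.
Augment src→tap→relay→dst: bottleneck 1. Total 5.
No augmenting path remains in the residual graph.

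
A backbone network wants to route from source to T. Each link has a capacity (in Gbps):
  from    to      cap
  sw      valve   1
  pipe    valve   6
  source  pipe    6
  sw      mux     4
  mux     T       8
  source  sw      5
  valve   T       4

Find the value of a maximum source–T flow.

Augment source->pipe->valve->T: bottleneck 4. Total 4.
Augment source->sw->mux->T: bottleneck 4. Total 8.
No augmenting path remains in the residual graph.

8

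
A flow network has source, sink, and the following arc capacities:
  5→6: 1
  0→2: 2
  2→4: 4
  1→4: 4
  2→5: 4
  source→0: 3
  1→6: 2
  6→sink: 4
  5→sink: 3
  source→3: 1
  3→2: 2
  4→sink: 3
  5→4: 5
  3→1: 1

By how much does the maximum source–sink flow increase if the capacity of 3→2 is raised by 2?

Original max flow = 3.
Edge 3→2 does not cross the min cut (source side {0, source}), so extra capacity there cannot help.
New max flow = 3. Increase = 0.

0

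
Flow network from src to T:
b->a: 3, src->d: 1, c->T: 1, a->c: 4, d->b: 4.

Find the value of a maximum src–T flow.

Augment src->d->b->a->c->T: bottleneck 1. Total 1.
No augmenting path remains in the residual graph.

1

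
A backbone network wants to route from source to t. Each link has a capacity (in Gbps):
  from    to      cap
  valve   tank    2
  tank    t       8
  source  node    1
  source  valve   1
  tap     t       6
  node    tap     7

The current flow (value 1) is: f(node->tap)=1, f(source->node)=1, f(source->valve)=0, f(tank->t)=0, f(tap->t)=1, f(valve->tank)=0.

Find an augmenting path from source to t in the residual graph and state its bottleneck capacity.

Residual along source->valve->tank->t: source->valve: 1, valve->tank: 2, tank->t: 8.
Bottleneck = min = 1.

source->valve->tank->t, bottleneck 1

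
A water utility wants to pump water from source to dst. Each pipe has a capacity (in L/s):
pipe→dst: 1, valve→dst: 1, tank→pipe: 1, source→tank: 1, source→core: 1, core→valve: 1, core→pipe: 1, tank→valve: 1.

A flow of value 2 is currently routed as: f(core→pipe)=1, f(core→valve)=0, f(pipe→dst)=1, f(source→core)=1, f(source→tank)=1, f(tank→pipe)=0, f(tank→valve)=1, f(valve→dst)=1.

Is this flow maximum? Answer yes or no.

Yes

Residual reachable from source: {source}; dst is not reachable.
Saturated cut: source→tank, source→core with total capacity 2 = current flow value. Flow is maximum.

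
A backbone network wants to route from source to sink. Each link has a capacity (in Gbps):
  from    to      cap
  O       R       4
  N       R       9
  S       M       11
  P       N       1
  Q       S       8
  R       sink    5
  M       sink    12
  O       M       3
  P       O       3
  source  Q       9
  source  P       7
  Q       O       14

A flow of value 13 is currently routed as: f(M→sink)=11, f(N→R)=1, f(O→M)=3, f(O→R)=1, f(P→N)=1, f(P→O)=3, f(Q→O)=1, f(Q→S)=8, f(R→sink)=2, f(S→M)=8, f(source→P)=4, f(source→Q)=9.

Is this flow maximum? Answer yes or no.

Residual reachable from source: {P, source}; sink is not reachable.
Saturated cut: source→Q, P→O, P→N with total capacity 13 = current flow value. Flow is maximum.

Yes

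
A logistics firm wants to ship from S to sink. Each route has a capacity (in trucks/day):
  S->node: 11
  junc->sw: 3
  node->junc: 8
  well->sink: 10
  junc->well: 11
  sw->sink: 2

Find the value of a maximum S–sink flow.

Augment S->node->junc->well->sink: bottleneck 8. Total 8.
No augmenting path remains in the residual graph.

8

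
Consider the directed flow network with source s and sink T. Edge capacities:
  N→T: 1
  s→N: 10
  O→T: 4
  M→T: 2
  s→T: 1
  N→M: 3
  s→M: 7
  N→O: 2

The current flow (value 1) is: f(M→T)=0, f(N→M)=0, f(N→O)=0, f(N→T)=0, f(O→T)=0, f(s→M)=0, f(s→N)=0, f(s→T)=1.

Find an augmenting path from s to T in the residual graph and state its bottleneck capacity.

Residual along s→N→T: s→N: 10, N→T: 1.
Bottleneck = min = 1.

s→N→T, bottleneck 1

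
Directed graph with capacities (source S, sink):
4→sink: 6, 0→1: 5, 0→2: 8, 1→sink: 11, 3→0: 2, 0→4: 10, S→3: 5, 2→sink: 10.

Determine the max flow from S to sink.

Augment S→3→0→1→sink: bottleneck 2. Total 2.
No augmenting path remains in the residual graph.

2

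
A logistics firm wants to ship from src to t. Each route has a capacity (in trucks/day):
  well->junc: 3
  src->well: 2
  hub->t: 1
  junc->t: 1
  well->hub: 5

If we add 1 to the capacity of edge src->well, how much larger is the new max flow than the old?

0

Original max flow = 2.
Even with extra capacity on src->well, another cut of capacity 2 remains binding.
New max flow = 2. Increase = 0.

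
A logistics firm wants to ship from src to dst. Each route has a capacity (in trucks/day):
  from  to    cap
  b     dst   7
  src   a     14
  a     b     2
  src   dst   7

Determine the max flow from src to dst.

Augment src->dst: bottleneck 7. Total 7.
Augment src->a->b->dst: bottleneck 2. Total 9.
No augmenting path remains in the residual graph.

9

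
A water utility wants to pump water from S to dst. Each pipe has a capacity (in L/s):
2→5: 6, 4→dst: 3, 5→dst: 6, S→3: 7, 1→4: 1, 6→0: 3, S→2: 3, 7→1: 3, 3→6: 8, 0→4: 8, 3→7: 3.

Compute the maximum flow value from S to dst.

Augment S→2→5→dst: bottleneck 3. Total 3.
Augment S→3→6→0→4→dst: bottleneck 3. Total 6.
No augmenting path remains in the residual graph.

6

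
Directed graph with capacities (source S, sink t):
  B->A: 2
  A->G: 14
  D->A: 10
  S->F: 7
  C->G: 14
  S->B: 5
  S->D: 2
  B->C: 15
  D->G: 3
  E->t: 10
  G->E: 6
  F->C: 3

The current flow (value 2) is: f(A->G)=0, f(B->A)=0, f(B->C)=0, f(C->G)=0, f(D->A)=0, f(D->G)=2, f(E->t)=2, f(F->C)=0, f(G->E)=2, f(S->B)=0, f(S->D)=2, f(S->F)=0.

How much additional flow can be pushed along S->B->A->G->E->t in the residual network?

Residual capacities along the path: S->B: 5, B->A: 2, A->G: 14, G->E: 4, E->t: 8.
Minimum is 2.

2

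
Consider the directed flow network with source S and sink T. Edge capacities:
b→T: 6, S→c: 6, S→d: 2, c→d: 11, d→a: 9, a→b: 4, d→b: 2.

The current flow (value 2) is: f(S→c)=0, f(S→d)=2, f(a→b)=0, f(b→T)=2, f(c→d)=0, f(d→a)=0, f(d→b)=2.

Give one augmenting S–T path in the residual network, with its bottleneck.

S→c→d→a→b→T, bottleneck 4

Residual along S→c→d→a→b→T: S→c: 6, c→d: 11, d→a: 9, a→b: 4, b→T: 4.
Bottleneck = min = 4.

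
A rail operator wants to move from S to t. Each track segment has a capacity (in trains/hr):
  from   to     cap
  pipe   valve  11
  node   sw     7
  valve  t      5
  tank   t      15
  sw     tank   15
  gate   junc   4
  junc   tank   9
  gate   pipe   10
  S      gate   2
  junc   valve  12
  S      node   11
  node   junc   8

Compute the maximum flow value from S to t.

13

Augment S->gate->pipe->valve->t: bottleneck 2. Total 2.
Augment S->node->junc->valve->t: bottleneck 3. Total 5.
Augment S->node->junc->tank->t: bottleneck 5. Total 10.
Augment S->node->sw->tank->t: bottleneck 3. Total 13.
No augmenting path remains in the residual graph.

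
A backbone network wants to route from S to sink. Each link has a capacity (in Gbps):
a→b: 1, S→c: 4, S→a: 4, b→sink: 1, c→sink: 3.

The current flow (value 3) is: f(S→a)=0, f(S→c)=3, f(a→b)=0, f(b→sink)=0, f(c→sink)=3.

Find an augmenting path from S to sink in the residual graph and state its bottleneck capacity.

S→a→b→sink, bottleneck 1

Residual along S→a→b→sink: S→a: 4, a→b: 1, b→sink: 1.
Bottleneck = min = 1.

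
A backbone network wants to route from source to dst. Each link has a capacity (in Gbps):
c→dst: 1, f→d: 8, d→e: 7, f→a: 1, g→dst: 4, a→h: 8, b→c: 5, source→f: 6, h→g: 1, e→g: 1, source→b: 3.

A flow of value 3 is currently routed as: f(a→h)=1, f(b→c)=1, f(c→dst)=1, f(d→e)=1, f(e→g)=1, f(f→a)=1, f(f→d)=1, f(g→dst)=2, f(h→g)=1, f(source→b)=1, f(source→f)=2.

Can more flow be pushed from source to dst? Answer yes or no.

No

Residual reachable from source: {b, c, d, e, f, source}; dst is not reachable.
Saturated cut: f→a, e→g, c→dst with total capacity 3 = current flow value. Flow is maximum.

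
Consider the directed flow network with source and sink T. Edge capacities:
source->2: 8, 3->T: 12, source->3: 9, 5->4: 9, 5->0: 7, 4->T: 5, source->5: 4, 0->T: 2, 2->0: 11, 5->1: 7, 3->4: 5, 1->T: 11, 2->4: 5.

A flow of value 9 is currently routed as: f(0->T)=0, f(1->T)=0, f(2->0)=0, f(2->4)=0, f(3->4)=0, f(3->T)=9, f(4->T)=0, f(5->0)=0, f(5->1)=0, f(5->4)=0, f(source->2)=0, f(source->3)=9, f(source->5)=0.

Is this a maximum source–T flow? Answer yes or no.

No

Residual path source->5->1->T has bottleneck 4 > 0.
Pushing 4 along it raises the flow to 13, so the given flow is not maximum.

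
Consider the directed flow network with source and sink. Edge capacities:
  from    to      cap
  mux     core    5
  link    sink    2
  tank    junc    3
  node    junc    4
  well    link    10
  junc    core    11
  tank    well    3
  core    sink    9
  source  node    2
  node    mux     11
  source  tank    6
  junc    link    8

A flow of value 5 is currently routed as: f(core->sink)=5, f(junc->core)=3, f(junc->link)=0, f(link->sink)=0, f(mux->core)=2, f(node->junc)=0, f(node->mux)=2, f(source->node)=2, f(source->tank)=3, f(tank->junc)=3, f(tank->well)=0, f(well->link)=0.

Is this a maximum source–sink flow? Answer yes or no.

No

Residual path source->tank->well->link->sink has bottleneck 2 > 0.
Pushing 2 along it raises the flow to 7, so the given flow is not maximum.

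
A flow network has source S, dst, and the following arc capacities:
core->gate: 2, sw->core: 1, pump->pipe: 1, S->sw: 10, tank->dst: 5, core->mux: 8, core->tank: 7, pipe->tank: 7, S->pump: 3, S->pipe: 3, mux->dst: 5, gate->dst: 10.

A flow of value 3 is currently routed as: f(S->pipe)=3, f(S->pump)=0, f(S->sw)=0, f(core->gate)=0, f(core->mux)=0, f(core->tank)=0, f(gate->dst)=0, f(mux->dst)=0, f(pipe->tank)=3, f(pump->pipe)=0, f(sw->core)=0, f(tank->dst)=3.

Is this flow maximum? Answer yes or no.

No

Residual path S->pump->pipe->tank->dst has bottleneck 1 > 0.
Pushing 1 along it raises the flow to 4, so the given flow is not maximum.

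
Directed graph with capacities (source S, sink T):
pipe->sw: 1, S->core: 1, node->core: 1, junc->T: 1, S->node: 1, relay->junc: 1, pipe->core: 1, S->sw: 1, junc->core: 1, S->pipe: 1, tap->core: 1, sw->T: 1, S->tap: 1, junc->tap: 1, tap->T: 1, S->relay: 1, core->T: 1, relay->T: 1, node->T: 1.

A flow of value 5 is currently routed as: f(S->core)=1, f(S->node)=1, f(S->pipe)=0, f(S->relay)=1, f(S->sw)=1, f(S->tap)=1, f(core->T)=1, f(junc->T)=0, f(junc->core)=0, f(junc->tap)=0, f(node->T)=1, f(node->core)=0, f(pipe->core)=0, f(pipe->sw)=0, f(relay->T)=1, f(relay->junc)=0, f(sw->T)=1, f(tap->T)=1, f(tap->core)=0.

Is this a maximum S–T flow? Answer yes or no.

Residual reachable from S: {S, core, pipe, sw}; T is not reachable.
Saturated cut: S->relay, S->node, S->tap, sw->T, core->T with total capacity 5 = current flow value. Flow is maximum.

Yes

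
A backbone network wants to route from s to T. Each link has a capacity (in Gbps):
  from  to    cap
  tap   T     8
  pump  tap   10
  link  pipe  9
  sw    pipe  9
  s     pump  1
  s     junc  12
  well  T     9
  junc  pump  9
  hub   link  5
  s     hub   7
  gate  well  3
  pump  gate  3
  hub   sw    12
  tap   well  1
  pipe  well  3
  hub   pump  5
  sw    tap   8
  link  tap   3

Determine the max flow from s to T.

Augment s->pump->tap->T: bottleneck 1. Total 1.
Augment s->hub->sw->tap->T: bottleneck 7. Total 8.
Augment s->junc->pump->tap->well->T: bottleneck 1. Total 9.
Augment s->junc->pump->gate->well->T: bottleneck 3. Total 12.
Augment s->junc->pump->tap->sw->pipe->well->T: bottleneck 3. Total 15.
No augmenting path remains in the residual graph.

15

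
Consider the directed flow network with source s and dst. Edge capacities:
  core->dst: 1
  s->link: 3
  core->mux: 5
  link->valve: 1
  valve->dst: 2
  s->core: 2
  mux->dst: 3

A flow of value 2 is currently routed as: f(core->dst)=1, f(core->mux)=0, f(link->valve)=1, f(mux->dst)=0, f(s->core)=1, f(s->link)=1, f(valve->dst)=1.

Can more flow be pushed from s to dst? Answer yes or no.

Residual path s->core->mux->dst has bottleneck 1 > 0.
Pushing 1 along it raises the flow to 3, so the given flow is not maximum.

Yes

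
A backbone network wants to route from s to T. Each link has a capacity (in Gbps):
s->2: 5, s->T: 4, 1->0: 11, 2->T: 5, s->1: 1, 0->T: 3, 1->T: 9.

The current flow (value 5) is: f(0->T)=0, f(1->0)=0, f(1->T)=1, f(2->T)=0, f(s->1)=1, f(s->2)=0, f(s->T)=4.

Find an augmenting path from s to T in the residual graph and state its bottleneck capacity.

s->2->T, bottleneck 5

Residual along s->2->T: s->2: 5, 2->T: 5.
Bottleneck = min = 5.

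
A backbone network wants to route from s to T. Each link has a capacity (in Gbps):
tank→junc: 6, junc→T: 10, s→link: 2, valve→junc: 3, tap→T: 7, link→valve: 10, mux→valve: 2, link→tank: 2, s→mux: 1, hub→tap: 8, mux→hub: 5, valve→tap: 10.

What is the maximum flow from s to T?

Augment s→mux→hub→tap→T: bottleneck 1. Total 1.
Augment s→link→valve→tap→T: bottleneck 2. Total 3.
No augmenting path remains in the residual graph.

3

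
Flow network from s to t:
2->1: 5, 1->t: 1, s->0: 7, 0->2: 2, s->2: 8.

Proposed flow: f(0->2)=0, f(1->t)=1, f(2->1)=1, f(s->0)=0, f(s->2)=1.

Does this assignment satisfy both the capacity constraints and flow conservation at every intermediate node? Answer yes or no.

Yes

Every edge has 0 ≤ f(e) ≤ cap(e).
At each intermediate node, inflow equals outflow.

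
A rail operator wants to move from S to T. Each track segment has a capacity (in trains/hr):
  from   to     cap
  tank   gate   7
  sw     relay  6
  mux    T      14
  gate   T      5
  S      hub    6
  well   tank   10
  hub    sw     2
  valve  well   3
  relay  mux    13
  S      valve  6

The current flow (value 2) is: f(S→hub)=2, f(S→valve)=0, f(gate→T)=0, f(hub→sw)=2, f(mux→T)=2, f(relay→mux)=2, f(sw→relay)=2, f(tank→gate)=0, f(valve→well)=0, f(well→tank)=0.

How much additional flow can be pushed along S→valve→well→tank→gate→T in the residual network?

Residual capacities along the path: S→valve: 6, valve→well: 3, well→tank: 10, tank→gate: 7, gate→T: 5.
Minimum is 3.

3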